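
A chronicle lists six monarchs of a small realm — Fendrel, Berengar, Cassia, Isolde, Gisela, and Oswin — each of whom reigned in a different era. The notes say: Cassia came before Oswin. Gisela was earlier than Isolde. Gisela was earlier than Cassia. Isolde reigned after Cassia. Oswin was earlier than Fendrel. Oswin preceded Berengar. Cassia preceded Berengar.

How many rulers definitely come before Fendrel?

Directly stated before Fendrel: Oswin.
Cassia reaches Fendrel via Cassia → Oswin → Fendrel.
Gisela reaches Fendrel via Gisela → Cassia → Oswin → Fendrel.
No chain forces Isolde (or any of the others) ahead of Fendrel.
That's Cassia, Gisela, and Oswin — 3 in all.

3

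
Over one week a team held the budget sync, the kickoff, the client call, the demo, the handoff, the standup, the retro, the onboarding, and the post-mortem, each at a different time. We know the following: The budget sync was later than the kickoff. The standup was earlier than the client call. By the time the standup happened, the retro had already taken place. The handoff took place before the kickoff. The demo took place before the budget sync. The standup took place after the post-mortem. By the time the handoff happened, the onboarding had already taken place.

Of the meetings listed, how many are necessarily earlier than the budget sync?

Directly stated before the budget sync: the demo and the kickoff.
The handoff reaches the budget sync via the handoff → the kickoff → the budget sync.
The onboarding reaches the budget sync via the onboarding → the handoff → the kickoff → the budget sync.
No chain forces the post-mortem (or any of the others) ahead of the budget sync.
That's the demo, the handoff, the kickoff, and the onboarding — 4 in all.

4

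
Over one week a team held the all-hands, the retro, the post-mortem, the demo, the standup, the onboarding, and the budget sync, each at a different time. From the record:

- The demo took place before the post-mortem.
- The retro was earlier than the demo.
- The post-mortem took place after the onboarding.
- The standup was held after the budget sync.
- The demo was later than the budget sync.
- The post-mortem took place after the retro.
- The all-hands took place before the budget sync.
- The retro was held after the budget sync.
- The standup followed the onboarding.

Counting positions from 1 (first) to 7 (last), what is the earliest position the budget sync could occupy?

2

The all-hands must come before the budget sync — 1 forced predecessor.
Nothing else is forced ahead of the budget sync, so its earliest slot is position 1 + 1 = 2.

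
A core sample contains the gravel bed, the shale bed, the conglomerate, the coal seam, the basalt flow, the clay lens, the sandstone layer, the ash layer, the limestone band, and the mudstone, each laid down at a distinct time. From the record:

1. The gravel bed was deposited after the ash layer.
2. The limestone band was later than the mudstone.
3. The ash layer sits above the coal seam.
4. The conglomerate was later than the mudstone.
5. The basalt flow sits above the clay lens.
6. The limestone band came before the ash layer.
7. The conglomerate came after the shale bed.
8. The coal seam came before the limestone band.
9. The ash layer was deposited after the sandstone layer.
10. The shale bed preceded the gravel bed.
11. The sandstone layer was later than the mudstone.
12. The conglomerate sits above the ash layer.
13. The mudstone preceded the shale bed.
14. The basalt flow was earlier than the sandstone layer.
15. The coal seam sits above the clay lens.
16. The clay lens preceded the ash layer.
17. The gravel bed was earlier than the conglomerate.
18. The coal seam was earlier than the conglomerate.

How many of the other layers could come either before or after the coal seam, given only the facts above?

4

Forced before the coal seam: the clay lens; forced after the coal seam: the ash layer, the conglomerate, the gravel bed, and the limestone band.
That leaves the basalt flow, the mudstone, the sandstone layer, and the shale bed with no forced order relative to the coal seam — 4.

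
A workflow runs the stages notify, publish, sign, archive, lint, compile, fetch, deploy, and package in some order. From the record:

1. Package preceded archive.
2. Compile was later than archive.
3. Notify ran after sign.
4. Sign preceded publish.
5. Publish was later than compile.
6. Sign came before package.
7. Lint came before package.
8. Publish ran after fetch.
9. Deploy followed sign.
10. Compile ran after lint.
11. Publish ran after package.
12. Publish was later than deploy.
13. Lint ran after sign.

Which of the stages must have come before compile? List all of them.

archive, lint, package, sign

Directly stated before compile: archive and lint.
Package reaches compile via package → archive → compile.
Sign reaches compile via sign → lint → compile.
No chain forces fetch (or any of the others) ahead of compile.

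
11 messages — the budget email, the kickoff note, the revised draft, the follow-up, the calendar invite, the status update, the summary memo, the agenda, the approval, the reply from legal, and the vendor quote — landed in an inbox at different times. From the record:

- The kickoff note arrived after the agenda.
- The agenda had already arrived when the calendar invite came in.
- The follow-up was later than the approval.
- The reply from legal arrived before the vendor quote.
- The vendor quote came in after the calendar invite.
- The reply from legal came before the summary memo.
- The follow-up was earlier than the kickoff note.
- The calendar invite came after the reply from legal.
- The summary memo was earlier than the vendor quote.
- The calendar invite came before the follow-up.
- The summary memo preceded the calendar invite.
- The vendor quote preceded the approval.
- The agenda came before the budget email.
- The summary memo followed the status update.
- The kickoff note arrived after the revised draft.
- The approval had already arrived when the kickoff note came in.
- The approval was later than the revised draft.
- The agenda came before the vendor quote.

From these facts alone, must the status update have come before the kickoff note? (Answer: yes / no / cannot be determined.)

Chain the constraints: the status update → the summary memo → the vendor quote → the approval → the kickoff note. Each link is directly stated, so the status update comes before the kickoff note.

yes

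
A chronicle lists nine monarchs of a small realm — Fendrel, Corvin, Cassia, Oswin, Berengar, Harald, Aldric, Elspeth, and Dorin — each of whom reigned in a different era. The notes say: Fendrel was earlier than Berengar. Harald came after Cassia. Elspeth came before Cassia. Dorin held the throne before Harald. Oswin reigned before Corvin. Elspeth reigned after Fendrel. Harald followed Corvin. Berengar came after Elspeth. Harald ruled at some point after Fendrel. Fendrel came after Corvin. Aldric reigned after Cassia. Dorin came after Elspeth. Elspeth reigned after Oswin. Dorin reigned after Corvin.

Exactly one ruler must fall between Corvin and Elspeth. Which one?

Fendrel

Tracing the constraints gives Corvin → Fendrel → Elspeth, so Fendrel sits after Corvin and before Elspeth.
No other ruler is forced both after Corvin and before Elspeth.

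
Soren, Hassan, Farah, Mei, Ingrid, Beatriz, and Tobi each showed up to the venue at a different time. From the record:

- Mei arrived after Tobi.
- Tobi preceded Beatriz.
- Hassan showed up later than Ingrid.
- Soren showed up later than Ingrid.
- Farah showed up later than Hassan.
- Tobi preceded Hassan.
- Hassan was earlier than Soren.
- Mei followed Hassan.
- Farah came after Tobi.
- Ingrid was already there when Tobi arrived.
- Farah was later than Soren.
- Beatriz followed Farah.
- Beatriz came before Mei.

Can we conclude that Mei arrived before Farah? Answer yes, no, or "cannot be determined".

no

Tracing the constraints gives Farah → Beatriz → Mei, so Farah must come before Mei.
That means Mei cannot be before Farah.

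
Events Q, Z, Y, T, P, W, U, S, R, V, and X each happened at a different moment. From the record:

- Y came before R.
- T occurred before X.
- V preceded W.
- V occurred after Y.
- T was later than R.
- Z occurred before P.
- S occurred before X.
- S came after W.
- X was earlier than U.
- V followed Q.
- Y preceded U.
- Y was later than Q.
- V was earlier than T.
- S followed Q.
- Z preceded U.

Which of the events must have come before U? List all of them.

Directly stated before U: X, Y, and Z.
Q reaches U via Q → Y → U.
R reaches U via R → T → X → U.
S reaches U via S → X → U.
Likewise T, V, and W each reach U by chaining the stated constraints.

Q, R, S, T, V, W, X, Y, Z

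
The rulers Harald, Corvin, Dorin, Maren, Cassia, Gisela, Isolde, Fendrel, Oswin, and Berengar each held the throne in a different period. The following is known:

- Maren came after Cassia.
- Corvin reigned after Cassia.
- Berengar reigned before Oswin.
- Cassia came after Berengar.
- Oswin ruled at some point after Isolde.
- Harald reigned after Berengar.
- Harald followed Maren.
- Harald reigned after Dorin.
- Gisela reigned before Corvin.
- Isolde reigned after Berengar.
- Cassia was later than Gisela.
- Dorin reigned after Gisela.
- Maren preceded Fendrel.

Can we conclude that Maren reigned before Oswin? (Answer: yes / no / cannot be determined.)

No chain of stated constraints runs from Maren to Oswin, and none runs from Oswin to Maren either.
So the relative order of Maren and Oswin is not fixed by the given facts.

cannot be determined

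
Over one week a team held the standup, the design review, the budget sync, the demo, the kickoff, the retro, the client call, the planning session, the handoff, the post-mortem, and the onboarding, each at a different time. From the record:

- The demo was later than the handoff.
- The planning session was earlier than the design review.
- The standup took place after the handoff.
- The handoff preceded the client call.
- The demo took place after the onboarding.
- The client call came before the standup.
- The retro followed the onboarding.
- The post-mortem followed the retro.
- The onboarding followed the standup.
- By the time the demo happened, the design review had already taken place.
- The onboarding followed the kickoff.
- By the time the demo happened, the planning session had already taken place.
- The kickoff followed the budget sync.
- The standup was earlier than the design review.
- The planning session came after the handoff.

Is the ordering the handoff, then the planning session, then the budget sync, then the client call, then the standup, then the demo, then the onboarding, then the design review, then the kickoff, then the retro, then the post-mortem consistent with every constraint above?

The constraints require the kickoff before the onboarding, but in the proposed sequence the onboarding appears ahead of the kickoff. That one violation is enough.

no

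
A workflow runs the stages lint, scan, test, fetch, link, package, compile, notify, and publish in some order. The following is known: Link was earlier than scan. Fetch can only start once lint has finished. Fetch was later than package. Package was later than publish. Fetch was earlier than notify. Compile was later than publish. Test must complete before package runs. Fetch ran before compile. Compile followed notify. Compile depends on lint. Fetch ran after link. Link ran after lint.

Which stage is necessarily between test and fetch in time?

package

Tracing the constraints gives test → package → fetch, so package sits after test and before fetch.
No other stage is forced both after test and before fetch.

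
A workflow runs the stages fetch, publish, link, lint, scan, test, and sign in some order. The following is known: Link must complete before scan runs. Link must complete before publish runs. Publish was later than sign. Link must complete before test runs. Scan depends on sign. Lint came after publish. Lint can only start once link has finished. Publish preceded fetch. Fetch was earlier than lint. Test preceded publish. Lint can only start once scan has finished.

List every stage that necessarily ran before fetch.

Directly stated before fetch: publish.
Link reaches fetch via link → publish → fetch.
Sign reaches fetch via sign → publish → fetch.
Test reaches fetch via test → publish → fetch.
No chain forces lint (or any of the others) ahead of fetch.

link, publish, sign, test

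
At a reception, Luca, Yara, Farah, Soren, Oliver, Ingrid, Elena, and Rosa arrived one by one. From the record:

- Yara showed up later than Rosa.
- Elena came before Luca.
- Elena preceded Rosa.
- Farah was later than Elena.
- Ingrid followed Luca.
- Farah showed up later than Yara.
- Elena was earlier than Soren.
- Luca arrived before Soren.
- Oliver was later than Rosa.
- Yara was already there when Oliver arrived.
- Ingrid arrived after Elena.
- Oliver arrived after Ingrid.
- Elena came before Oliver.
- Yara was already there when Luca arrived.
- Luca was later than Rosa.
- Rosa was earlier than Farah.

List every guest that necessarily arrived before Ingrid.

Directly stated before Ingrid: Elena and Luca.
Rosa reaches Ingrid via Rosa → Luca → Ingrid.
Yara reaches Ingrid via Yara → Luca → Ingrid.

Elena, Luca, Rosa, Yara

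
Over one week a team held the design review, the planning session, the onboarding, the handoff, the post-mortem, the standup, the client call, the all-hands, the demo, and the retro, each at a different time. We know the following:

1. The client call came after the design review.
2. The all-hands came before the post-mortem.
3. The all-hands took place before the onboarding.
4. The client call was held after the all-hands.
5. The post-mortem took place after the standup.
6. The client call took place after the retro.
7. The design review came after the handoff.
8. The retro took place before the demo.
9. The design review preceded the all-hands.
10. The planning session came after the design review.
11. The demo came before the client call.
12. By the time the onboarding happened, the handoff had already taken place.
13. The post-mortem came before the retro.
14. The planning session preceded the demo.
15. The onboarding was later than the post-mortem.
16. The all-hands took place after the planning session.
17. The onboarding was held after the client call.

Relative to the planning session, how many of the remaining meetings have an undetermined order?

Forced before the planning session: the design review and the handoff; forced after the planning session: the all-hands, the client call, the demo, the onboarding, the post-mortem, and the retro.
That leaves the standup with no forced order relative to the planning session — 1.

1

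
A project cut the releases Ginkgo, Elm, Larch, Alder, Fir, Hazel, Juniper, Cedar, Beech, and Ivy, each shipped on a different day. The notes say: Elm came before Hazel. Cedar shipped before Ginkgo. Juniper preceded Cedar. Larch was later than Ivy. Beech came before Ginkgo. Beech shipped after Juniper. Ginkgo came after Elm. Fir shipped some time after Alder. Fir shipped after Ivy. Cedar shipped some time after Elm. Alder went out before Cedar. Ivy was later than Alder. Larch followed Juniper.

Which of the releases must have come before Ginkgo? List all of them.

Alder, Beech, Cedar, Elm, Juniper

Directly stated before Ginkgo: Beech, Cedar, and Elm.
Alder reaches Ginkgo via Alder → Cedar → Ginkgo.
Juniper reaches Ginkgo via Juniper → Cedar → Ginkgo.
No chain forces Hazel (or any of the others) ahead of Ginkgo.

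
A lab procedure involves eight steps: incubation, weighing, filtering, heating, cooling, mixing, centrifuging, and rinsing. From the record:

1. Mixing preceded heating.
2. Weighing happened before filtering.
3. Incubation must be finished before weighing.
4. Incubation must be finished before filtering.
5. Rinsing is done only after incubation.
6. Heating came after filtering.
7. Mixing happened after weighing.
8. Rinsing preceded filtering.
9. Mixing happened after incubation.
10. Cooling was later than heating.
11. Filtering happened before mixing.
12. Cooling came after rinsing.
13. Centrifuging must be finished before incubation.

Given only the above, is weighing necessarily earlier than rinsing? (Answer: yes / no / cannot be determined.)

No chain of stated constraints runs from weighing to rinsing, and none runs from rinsing to weighing either.
So the relative order of weighing and rinsing is not fixed by the given facts.

cannot be determined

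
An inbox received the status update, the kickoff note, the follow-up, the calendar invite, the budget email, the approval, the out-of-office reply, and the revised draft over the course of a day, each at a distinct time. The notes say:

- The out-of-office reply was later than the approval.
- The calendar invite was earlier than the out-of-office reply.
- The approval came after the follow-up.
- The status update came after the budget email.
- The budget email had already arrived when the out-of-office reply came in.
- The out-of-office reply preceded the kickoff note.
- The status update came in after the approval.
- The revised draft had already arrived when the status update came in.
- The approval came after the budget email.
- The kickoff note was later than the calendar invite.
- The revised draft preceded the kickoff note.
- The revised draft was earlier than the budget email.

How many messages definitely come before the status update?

Directly stated before the status update: the approval, the budget email, and the revised draft.
The follow-up reaches the status update via the follow-up → the approval → the status update.
No chain forces the kickoff note (or any of the others) ahead of the status update.
That's the approval, the budget email, the follow-up, and the revised draft — 4 in all.

4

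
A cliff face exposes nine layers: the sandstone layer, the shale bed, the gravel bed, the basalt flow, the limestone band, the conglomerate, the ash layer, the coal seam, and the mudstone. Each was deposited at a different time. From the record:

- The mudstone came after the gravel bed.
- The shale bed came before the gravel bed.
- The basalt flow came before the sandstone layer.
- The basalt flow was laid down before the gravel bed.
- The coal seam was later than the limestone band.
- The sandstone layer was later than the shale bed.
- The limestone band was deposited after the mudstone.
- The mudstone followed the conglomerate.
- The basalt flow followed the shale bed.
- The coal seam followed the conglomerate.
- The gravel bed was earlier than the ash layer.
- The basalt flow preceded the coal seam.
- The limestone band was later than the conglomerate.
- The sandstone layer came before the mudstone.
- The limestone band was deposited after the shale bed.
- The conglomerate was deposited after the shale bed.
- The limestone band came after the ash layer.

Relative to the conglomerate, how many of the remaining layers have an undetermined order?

Forced before the conglomerate: the shale bed; forced after the conglomerate: the coal seam, the limestone band, and the mudstone.
That leaves the ash layer, the basalt flow, the gravel bed, and the sandstone layer with no forced order relative to the conglomerate — 4.

4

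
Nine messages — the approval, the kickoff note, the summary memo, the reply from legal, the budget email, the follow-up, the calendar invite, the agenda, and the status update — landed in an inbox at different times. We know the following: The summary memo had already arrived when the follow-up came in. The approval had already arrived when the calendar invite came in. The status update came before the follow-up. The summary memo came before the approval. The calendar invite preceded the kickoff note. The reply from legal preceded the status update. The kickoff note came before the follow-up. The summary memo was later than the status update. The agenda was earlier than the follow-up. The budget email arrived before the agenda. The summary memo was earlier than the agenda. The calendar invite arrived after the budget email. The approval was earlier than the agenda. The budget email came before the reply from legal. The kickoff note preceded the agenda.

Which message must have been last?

Every other message has a chain of constraints placing it before the follow-up, so the follow-up is last.

the follow-up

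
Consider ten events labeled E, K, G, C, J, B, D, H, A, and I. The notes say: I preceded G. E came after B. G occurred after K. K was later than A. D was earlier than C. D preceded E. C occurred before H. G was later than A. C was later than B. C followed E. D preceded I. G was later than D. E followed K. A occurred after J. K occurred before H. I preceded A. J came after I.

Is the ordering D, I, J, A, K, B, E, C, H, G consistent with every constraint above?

Check each stated constraint against the proposed order — e.g. I is ahead of G; D is ahead of G. Every pair is in the required order; nothing is violated.

yes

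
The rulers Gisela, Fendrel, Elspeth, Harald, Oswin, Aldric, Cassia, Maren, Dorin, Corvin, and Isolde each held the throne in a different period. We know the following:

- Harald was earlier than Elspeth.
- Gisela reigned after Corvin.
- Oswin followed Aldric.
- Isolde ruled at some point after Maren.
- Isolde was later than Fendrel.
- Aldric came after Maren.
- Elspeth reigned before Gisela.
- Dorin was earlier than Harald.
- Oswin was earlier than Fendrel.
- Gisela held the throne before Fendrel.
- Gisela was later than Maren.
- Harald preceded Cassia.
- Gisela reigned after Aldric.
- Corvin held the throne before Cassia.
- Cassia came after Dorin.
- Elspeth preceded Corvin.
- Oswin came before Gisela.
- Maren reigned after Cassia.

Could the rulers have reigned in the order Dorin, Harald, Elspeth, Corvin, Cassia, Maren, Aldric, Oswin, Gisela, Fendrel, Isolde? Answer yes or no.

Check each stated constraint against the proposed order — e.g. Corvin is ahead of Gisela; Elspeth is ahead of Gisela. Every pair is in the required order; nothing is violated.

yes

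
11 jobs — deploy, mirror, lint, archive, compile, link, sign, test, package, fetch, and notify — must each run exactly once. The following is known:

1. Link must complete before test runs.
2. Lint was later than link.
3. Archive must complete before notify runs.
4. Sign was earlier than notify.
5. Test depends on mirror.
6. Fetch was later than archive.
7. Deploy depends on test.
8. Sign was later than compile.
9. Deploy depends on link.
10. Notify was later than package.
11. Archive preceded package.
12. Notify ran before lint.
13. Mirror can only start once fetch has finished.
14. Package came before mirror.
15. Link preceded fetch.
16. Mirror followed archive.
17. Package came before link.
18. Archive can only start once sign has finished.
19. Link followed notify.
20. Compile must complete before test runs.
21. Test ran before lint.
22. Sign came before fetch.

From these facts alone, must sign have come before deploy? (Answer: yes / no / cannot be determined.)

yes

Chain the constraints: sign → notify → link → deploy. Each link is directly stated, so sign comes before deploy.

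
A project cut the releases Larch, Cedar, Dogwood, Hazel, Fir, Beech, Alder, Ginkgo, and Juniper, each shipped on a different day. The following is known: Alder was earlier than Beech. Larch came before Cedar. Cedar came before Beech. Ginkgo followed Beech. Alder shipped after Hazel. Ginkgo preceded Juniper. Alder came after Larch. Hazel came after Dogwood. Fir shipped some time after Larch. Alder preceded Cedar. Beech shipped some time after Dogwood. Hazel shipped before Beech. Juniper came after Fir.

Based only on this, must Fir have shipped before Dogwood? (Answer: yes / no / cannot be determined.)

No chain of stated constraints runs from Fir to Dogwood, and none runs from Dogwood to Fir either.
So the relative order of Fir and Dogwood is not fixed by the given facts.

cannot be determined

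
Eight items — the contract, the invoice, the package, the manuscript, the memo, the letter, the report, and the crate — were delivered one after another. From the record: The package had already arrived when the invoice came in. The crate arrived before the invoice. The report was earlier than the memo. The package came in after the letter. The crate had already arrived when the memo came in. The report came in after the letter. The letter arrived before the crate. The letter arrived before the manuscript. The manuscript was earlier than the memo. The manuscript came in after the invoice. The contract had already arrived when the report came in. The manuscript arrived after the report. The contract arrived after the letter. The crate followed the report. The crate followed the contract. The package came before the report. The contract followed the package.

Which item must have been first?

The letter has a chain of constraints placing it before every other item, so the letter must be first.

the letter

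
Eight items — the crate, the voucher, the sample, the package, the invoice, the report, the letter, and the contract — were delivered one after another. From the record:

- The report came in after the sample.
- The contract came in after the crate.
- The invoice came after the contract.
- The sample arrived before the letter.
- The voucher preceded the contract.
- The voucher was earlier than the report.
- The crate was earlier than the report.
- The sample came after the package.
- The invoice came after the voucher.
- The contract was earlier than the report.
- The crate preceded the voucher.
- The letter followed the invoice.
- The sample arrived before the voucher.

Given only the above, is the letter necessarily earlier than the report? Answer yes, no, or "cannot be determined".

cannot be determined

No chain of stated constraints runs from the letter to the report, and none runs from the report to the letter either.
So the relative order of the letter and the report is not fixed by the given facts.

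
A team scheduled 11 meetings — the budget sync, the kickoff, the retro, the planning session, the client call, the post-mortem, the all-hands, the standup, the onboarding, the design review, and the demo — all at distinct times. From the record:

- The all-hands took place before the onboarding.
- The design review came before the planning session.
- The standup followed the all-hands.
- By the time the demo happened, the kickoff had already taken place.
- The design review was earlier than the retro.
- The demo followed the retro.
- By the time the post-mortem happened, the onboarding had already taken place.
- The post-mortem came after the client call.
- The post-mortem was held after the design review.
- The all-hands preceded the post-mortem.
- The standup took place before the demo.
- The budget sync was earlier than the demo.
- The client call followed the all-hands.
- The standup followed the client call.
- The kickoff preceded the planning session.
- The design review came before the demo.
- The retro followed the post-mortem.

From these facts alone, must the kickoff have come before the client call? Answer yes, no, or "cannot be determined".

cannot be determined

No chain of stated constraints runs from the kickoff to the client call, and none runs from the client call to the kickoff either.
So the relative order of the kickoff and the client call is not fixed by the given facts.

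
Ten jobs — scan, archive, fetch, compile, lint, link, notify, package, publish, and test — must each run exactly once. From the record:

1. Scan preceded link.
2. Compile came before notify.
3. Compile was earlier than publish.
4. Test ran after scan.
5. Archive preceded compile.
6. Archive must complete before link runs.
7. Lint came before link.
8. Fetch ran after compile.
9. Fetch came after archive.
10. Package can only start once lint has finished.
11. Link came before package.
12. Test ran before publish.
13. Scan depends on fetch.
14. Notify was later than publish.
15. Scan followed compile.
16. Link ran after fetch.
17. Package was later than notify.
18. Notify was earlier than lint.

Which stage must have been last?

Every other stage has a chain of constraints placing it before package, so package is last.

package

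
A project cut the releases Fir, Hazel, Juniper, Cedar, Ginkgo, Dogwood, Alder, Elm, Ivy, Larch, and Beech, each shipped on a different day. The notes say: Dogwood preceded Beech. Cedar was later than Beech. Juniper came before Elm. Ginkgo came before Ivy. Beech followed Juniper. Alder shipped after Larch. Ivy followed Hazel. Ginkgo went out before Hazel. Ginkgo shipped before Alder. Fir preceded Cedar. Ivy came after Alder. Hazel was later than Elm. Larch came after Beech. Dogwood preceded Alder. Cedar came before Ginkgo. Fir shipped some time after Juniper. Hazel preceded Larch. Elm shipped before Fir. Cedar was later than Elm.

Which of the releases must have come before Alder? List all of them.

Beech, Cedar, Dogwood, Elm, Fir, Ginkgo, Hazel, Juniper, Larch

Directly stated before Alder: Dogwood, Ginkgo, and Larch.
Beech reaches Alder via Beech → Larch → Alder.
Cedar reaches Alder via Cedar → Ginkgo → Alder.
Elm reaches Alder via Elm → Cedar → Ginkgo → Alder.
Likewise Fir, Hazel, and Juniper each reach Alder by chaining the stated constraints.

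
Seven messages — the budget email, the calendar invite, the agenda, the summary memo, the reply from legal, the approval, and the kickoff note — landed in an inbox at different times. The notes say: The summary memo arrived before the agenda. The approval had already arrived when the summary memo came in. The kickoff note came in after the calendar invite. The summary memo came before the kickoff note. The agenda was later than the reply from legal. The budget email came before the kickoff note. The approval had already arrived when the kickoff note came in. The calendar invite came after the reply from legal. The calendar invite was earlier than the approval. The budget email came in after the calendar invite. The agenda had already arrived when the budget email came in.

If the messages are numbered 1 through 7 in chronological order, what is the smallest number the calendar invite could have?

The reply from legal must come before the calendar invite — 1 forced predecessor.
Nothing else is forced ahead of the calendar invite, so its earliest slot is position 1 + 1 = 2.

2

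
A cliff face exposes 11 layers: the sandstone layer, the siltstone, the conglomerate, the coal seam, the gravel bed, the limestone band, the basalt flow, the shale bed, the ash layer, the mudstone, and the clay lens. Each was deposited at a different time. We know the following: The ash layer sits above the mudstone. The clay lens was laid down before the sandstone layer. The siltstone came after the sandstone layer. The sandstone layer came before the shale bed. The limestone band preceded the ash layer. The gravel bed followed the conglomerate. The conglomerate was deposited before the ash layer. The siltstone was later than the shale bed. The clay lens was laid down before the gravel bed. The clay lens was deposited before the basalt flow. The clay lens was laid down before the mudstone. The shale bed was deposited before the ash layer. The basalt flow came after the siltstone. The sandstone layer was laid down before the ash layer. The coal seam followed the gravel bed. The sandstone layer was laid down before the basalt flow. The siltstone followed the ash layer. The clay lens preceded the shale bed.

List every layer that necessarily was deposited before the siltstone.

the ash layer, the clay lens, the conglomerate, the limestone band, the mudstone, the sandstone layer, the shale bed

Directly stated before the siltstone: the ash layer, the sandstone layer, and the shale bed.
The clay lens reaches the siltstone via the clay lens → the shale bed → the siltstone.
The conglomerate reaches the siltstone via the conglomerate → the ash layer → the siltstone.
The limestone band reaches the siltstone via the limestone band → the ash layer → the siltstone.
Likewise the mudstone reaches the siltstone by chaining the stated constraints.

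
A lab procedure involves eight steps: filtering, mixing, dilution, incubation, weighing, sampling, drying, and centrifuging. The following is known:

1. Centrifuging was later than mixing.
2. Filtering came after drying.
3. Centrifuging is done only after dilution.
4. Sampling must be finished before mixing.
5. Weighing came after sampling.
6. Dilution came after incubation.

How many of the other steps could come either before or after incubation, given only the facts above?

5

Forced after incubation: centrifuging and dilution.
That leaves drying, filtering, mixing, sampling, and weighing with no forced order relative to incubation — 5.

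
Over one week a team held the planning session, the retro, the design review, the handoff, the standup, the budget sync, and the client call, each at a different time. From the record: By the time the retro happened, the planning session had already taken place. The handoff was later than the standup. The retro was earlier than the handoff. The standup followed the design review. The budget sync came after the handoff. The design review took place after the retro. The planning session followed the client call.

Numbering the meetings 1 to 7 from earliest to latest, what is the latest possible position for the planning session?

2

The planning session must come before the budget sync, the design review, the handoff, the retro, and the standup — 5 meetings forced after it.
Everything else can be placed before the planning session in some valid order, so the planning session can sit as late as position 7 − 5 = 2.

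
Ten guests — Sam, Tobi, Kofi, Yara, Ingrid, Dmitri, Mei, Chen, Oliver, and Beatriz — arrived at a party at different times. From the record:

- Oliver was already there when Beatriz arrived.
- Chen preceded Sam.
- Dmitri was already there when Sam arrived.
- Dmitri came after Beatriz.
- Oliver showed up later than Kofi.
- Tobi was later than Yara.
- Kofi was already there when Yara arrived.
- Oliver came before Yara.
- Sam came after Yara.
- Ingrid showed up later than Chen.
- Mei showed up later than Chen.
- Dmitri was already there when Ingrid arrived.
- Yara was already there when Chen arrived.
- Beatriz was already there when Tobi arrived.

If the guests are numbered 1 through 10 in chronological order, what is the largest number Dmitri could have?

8

Dmitri must come before Ingrid and Sam — 2 guests forced after them.
Everything else can be placed before Dmitri in some valid order, so Dmitri can sit as late as position 10 − 2 = 8.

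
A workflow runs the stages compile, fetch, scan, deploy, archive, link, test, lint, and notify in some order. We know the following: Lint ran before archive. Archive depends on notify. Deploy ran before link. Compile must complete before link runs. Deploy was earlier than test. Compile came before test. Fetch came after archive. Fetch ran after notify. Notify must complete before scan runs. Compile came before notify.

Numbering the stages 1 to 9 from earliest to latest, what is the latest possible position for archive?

8

Archive must come before fetch — 1 stage forced after it.
Everything else can be placed before archive in some valid order, so archive can sit as late as position 9 − 1 = 8.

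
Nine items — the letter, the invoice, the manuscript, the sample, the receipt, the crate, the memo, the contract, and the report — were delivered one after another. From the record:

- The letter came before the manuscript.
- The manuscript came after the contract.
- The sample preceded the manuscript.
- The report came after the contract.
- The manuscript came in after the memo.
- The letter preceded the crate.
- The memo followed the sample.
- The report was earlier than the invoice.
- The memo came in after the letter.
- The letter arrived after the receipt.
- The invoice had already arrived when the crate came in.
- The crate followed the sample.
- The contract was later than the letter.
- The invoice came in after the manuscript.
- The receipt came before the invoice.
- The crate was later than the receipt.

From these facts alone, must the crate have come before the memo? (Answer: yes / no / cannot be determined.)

Tracing the constraints gives the memo → the manuscript → the invoice → the crate, so the memo must come before the crate.
That means the crate cannot be before the memo.

no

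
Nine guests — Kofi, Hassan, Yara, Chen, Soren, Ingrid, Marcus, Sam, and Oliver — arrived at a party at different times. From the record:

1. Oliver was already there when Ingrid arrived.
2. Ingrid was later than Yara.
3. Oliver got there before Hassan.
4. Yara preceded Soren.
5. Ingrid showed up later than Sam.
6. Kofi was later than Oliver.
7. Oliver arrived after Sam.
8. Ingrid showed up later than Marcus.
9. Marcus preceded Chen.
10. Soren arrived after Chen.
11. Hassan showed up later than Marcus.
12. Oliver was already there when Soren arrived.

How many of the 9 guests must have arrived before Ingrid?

4

Directly stated before Ingrid: Marcus, Oliver, Sam, and Yara.
No chain forces Chen (or any of the others) ahead of Ingrid.
That's Marcus, Oliver, Sam, and Yara — 4 in all.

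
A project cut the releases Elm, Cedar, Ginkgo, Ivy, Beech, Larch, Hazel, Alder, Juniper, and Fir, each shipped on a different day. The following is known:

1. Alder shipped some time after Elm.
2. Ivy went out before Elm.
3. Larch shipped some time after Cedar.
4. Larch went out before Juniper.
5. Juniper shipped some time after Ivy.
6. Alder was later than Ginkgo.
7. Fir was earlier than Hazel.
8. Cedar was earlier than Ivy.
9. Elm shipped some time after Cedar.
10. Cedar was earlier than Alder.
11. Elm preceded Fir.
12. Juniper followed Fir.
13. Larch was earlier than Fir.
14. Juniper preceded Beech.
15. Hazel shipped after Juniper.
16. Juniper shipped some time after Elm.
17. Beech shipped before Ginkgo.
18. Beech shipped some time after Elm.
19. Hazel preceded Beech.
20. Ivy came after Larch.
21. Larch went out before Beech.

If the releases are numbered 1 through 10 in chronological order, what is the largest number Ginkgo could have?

9

Ginkgo must come before Alder — 1 release forced after it.
Everything else can be placed before Ginkgo in some valid order, so Ginkgo can sit as late as position 10 − 1 = 9.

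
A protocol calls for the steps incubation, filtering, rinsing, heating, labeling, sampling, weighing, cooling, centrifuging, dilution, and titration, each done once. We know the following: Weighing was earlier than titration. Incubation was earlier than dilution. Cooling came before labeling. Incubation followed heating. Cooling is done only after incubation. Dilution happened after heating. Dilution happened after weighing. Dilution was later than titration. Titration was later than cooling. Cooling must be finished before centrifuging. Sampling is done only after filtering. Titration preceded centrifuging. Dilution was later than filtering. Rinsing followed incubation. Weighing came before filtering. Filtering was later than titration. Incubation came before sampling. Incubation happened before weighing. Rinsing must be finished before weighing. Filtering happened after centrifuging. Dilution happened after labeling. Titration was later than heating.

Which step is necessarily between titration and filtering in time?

centrifuging

Tracing the constraints gives titration → centrifuging → filtering, so centrifuging sits after titration and before filtering.
No other step is forced both after titration and before filtering.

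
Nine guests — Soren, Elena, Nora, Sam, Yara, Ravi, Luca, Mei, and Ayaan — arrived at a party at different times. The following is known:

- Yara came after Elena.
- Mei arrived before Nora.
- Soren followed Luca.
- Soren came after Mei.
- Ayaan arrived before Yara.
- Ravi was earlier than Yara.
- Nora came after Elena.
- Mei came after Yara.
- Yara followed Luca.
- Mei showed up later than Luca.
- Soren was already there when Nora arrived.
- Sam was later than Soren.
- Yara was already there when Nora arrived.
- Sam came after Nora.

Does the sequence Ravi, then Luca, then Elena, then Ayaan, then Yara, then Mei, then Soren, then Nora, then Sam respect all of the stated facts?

yes

Check each stated constraint against the proposed order — e.g. Elena is ahead of Nora; Luca is ahead of Soren. Every pair is in the required order; nothing is violated.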